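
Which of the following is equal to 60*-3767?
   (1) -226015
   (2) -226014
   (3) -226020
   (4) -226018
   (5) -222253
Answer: 3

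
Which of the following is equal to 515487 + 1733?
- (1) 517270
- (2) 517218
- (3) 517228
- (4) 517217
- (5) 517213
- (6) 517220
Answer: 6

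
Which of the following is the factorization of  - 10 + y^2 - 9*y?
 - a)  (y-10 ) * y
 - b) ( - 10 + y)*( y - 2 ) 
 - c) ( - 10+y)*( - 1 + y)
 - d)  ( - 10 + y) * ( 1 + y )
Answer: d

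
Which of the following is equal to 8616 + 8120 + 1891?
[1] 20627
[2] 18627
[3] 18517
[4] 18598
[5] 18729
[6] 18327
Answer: 2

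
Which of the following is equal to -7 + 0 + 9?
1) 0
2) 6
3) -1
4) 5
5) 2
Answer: 5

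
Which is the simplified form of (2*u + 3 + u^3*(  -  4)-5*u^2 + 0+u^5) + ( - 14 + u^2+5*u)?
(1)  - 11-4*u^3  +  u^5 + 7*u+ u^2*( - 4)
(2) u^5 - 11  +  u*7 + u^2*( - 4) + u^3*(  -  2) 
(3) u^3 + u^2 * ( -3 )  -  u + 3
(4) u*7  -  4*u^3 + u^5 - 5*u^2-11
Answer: 1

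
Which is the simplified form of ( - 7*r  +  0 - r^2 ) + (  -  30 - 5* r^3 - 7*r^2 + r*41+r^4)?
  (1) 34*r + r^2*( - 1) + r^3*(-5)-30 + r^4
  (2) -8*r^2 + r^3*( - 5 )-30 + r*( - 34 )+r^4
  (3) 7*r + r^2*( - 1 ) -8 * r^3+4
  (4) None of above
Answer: 4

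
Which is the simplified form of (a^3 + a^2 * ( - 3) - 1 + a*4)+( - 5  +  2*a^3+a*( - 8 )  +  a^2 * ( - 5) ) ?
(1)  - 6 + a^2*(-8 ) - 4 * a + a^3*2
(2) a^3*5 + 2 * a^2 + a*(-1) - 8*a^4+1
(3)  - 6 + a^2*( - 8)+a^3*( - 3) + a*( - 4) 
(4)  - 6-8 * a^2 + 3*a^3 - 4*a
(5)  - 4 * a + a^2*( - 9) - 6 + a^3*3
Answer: 4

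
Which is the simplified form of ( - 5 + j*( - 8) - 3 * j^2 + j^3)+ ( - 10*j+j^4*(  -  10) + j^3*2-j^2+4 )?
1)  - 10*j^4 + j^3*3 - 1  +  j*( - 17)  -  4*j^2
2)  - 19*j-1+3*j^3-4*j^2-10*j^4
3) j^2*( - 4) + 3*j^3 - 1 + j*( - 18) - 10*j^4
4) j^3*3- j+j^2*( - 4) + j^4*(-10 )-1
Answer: 3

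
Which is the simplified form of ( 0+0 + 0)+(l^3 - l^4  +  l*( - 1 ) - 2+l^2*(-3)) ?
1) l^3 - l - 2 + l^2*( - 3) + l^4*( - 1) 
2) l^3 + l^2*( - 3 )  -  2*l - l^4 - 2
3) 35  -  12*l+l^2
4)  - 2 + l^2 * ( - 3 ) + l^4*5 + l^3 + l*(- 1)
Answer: 1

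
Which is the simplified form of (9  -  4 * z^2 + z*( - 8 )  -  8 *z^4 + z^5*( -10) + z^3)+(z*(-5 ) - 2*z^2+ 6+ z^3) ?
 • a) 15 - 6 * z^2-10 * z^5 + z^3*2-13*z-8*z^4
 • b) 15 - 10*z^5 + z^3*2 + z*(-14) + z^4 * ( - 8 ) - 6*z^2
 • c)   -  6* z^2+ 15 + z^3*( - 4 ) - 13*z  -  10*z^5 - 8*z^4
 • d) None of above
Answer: a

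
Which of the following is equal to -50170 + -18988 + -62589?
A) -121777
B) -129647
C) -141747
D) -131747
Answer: D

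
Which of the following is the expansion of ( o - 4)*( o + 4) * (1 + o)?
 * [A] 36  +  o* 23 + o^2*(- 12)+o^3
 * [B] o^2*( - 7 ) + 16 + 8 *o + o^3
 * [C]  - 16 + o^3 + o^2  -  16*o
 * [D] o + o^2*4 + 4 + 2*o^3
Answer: C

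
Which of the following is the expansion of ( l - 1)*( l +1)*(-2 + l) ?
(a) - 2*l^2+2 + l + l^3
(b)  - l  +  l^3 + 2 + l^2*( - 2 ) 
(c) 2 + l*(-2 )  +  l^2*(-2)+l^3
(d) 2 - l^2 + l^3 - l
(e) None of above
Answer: b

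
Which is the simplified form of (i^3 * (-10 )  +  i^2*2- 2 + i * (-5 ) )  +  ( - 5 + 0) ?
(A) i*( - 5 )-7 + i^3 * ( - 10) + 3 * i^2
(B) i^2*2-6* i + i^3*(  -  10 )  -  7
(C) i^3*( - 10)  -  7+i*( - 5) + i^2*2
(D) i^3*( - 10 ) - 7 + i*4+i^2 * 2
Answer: C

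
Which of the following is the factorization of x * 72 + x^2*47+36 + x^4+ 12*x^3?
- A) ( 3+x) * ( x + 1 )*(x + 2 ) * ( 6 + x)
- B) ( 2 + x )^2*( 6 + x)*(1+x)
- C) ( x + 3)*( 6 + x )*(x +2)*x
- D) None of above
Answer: A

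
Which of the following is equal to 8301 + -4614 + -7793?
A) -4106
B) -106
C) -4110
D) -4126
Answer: A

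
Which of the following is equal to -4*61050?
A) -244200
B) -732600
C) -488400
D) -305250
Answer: A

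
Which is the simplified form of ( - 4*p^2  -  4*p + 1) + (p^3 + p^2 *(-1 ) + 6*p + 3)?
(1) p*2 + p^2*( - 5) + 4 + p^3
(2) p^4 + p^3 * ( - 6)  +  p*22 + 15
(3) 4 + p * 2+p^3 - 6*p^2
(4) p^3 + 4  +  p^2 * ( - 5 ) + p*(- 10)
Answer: 1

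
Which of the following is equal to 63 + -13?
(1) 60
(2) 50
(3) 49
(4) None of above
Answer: 2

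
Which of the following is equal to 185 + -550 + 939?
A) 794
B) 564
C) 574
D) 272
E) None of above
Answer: C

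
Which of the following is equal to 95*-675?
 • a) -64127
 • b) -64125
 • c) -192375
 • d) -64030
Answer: b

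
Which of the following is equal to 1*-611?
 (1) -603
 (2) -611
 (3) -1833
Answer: 2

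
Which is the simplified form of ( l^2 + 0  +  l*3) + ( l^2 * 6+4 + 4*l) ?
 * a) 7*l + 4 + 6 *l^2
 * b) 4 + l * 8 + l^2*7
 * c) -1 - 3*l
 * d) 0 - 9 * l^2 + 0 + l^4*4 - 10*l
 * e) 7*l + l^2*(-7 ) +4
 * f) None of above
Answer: f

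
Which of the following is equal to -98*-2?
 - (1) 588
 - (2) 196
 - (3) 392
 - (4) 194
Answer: 2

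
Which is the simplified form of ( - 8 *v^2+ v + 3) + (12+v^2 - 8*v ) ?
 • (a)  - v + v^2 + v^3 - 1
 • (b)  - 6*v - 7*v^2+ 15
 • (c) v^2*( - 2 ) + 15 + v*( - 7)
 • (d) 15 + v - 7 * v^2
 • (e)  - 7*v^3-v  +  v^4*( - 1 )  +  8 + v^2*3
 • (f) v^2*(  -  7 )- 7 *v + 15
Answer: f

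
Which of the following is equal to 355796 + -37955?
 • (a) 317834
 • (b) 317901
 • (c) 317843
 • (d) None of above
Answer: d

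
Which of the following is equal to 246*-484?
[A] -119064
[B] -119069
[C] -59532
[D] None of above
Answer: A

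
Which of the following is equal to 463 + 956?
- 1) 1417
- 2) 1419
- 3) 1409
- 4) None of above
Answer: 2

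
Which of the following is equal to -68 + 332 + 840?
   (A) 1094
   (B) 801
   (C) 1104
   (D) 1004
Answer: C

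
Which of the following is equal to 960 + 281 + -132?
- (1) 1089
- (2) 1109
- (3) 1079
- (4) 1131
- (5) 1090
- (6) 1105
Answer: 2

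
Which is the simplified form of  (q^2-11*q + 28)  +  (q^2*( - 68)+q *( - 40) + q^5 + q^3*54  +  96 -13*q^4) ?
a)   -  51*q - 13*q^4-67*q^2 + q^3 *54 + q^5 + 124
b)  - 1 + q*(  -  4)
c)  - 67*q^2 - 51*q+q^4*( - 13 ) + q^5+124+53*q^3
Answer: a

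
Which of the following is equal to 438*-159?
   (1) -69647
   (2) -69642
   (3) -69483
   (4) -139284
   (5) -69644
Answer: 2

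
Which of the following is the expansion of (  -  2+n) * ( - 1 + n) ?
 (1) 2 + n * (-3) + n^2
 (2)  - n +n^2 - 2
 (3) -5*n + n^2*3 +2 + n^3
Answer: 1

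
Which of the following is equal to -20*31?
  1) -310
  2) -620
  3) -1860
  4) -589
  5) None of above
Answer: 2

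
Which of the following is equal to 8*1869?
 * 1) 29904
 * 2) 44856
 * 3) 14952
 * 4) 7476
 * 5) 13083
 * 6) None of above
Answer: 3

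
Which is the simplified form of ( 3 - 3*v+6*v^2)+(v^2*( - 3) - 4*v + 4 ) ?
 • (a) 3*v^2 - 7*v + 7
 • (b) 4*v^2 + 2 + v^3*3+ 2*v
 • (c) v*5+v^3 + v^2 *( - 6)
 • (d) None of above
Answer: a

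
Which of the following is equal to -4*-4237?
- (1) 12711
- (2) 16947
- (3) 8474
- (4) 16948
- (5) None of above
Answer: 4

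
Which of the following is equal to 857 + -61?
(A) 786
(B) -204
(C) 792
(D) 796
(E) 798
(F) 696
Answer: D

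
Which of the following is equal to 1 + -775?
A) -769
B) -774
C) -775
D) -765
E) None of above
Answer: B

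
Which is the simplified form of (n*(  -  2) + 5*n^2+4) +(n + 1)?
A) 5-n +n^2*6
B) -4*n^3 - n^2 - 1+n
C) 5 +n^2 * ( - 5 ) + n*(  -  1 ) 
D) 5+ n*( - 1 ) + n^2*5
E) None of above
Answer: D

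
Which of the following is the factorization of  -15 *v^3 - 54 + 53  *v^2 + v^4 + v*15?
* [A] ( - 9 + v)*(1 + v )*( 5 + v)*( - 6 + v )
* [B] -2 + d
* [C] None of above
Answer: C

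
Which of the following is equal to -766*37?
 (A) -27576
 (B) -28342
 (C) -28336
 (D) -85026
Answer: B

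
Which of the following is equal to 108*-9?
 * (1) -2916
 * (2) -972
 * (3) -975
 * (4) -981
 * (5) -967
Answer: 2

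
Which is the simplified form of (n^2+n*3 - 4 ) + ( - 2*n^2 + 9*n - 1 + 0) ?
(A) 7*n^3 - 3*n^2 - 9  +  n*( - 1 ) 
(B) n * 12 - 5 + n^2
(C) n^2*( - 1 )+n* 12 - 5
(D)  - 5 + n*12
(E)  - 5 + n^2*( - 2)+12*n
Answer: C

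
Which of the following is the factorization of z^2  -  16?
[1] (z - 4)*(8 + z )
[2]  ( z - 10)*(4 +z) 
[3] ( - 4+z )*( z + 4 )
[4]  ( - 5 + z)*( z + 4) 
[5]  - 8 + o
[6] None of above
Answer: 3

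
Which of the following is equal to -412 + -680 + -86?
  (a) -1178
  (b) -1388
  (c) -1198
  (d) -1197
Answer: a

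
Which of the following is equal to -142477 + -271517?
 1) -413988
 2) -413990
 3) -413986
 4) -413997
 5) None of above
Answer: 5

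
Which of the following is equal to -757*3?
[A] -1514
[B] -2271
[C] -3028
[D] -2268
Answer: B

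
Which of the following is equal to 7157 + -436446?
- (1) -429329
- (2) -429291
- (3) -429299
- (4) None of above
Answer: 4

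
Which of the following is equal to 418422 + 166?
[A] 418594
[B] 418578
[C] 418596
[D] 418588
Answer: D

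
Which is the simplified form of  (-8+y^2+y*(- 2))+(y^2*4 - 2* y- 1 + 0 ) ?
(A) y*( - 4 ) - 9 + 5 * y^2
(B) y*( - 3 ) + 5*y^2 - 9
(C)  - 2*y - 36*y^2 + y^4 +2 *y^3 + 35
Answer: A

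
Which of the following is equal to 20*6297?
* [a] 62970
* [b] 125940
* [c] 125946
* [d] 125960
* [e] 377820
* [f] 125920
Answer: b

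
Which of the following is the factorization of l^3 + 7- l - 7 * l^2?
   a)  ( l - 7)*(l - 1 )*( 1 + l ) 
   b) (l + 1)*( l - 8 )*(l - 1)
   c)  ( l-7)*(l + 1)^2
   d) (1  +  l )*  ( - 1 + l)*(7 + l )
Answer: a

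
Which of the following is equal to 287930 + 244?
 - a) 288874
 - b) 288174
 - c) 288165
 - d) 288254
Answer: b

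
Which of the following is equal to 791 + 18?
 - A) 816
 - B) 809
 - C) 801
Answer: B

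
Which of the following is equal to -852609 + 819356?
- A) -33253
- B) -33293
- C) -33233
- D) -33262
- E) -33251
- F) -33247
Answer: A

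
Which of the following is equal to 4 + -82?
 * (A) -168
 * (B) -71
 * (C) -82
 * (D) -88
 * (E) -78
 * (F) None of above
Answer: E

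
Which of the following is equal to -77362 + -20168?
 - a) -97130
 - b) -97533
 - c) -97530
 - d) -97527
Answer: c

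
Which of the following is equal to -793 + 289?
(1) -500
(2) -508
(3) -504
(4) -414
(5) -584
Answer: 3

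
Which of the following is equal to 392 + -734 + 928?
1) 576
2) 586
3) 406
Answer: 2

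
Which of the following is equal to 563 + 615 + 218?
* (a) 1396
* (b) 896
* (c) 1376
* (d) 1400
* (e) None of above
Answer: a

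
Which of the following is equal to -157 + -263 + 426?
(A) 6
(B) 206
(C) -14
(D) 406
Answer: A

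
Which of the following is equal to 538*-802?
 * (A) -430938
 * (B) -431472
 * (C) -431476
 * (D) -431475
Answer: C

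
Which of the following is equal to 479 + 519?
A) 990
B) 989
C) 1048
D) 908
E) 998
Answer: E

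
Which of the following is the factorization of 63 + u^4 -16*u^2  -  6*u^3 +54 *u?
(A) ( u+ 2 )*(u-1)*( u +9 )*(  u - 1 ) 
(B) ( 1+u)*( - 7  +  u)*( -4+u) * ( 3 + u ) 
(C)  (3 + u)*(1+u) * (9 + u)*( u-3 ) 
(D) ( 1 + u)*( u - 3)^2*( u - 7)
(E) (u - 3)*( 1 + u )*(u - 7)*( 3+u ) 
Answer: E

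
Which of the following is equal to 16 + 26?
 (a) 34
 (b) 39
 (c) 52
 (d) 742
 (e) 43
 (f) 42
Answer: f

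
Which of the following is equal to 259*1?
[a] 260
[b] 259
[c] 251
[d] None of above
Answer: b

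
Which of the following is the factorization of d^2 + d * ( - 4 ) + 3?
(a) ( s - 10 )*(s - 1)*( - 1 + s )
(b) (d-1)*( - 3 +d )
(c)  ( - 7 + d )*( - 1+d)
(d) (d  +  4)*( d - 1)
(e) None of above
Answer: b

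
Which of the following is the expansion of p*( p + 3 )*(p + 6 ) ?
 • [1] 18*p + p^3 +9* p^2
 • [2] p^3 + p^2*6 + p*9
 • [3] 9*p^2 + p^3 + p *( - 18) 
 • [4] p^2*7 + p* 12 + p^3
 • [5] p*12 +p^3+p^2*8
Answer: 1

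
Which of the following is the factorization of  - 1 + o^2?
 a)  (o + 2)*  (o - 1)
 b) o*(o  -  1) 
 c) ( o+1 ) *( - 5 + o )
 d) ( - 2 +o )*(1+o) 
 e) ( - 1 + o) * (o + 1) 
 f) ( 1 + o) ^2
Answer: e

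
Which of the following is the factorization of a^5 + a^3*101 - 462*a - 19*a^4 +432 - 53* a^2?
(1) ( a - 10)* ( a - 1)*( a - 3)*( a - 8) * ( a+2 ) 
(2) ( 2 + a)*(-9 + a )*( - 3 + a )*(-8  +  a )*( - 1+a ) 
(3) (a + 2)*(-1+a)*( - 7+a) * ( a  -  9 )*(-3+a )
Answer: 2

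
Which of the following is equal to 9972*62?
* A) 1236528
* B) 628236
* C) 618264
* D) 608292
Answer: C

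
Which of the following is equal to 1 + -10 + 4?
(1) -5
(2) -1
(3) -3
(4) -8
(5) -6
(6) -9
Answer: 1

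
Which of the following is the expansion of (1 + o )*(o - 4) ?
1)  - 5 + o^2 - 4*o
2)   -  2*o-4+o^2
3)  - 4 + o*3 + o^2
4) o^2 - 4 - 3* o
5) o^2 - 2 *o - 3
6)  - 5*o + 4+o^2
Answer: 4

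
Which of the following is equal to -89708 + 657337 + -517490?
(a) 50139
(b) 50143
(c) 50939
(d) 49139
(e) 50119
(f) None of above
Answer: a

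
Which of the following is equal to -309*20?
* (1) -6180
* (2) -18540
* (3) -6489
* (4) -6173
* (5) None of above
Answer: 1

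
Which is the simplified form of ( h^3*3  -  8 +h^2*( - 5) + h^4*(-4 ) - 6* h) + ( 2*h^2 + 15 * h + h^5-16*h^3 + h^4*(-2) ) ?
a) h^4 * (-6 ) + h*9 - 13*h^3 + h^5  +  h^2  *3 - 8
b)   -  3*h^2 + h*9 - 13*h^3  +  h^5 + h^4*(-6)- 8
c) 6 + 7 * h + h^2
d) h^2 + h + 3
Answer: b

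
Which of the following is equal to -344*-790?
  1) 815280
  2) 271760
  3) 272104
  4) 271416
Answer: 2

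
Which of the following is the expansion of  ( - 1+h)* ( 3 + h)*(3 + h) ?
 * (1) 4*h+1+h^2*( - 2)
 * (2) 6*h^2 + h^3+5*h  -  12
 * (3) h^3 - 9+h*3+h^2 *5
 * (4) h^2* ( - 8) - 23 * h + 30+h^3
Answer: 3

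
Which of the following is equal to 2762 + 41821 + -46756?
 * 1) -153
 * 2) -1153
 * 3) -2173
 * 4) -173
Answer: 3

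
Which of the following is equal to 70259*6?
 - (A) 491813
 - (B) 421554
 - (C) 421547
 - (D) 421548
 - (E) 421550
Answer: B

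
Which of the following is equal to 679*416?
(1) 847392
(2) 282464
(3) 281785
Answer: 2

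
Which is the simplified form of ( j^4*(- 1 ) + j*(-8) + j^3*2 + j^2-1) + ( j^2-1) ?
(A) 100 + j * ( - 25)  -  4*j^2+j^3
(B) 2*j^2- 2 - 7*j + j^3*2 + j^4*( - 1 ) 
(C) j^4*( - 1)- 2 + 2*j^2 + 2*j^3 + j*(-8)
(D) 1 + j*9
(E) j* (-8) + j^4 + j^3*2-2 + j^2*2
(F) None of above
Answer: C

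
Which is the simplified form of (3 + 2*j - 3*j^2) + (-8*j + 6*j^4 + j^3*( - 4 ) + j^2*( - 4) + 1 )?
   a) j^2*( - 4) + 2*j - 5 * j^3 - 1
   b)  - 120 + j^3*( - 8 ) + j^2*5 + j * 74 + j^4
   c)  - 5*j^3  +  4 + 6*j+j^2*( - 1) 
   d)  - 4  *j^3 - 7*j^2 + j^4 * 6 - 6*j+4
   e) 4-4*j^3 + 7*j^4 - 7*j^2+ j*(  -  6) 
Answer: d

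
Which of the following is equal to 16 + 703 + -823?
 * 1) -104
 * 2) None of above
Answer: 1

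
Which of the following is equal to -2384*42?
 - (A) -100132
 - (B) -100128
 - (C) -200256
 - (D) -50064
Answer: B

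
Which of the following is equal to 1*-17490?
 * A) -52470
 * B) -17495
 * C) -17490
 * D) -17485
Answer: C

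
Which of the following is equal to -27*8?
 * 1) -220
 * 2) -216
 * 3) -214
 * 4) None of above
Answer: 2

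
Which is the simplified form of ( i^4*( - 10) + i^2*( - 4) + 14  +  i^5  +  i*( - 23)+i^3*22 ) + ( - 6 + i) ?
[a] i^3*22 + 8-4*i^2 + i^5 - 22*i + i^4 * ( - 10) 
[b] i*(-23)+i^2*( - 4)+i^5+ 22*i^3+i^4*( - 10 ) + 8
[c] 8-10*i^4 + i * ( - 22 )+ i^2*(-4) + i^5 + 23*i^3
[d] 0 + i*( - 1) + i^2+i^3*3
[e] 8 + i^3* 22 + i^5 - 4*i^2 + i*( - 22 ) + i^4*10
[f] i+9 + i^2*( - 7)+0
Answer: a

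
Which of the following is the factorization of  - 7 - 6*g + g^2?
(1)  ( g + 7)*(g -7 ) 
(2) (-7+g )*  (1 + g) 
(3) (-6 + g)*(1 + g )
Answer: 2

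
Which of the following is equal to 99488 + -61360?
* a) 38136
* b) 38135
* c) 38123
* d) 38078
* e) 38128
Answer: e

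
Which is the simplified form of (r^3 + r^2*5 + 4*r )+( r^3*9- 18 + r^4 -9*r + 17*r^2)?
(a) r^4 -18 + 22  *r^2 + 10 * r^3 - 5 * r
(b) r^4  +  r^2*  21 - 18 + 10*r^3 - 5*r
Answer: a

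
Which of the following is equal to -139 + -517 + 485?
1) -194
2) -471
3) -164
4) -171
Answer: 4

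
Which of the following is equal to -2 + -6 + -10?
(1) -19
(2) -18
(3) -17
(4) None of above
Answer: 2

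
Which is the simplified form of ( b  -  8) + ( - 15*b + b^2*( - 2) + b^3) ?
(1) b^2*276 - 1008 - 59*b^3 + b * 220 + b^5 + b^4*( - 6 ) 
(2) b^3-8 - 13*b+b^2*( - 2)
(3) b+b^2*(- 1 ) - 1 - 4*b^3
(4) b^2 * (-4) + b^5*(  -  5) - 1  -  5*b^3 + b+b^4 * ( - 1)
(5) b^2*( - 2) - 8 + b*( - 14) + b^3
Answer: 5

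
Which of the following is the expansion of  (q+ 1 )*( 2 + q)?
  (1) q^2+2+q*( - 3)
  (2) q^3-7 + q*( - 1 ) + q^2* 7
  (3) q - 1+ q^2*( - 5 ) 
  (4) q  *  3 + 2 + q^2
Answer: 4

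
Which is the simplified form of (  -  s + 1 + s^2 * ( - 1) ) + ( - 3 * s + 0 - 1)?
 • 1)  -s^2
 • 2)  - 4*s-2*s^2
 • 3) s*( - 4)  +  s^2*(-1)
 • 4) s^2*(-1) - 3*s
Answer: 3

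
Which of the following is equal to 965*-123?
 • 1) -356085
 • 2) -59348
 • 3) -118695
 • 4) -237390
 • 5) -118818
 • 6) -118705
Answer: 3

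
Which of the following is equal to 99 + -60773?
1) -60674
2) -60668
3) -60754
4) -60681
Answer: 1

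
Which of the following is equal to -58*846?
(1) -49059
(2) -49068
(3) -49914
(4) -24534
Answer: 2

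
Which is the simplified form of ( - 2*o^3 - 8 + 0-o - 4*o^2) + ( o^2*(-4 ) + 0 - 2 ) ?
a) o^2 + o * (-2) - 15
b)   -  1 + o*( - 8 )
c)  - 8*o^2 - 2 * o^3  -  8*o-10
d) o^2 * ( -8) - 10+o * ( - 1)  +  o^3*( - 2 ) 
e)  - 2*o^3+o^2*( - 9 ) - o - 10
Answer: d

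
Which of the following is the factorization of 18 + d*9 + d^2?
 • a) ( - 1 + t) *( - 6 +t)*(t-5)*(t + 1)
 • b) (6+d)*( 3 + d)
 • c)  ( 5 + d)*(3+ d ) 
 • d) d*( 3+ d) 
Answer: b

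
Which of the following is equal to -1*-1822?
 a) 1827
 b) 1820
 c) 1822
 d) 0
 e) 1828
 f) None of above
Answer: c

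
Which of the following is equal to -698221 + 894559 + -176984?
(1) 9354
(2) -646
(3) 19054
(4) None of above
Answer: 4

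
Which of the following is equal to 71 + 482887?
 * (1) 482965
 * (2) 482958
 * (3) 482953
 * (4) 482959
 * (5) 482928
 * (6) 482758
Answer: 2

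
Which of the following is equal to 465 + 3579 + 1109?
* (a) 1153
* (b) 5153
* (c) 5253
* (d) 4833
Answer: b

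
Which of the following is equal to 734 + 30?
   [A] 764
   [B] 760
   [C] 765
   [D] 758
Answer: A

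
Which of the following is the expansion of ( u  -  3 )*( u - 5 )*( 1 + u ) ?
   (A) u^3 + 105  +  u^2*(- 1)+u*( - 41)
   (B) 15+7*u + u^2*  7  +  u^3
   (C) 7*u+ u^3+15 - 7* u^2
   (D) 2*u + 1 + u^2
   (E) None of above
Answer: C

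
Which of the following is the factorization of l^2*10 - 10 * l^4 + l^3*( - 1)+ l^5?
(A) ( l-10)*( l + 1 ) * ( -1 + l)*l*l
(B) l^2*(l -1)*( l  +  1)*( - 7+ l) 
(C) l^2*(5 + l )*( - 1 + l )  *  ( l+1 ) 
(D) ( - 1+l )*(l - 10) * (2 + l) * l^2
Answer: A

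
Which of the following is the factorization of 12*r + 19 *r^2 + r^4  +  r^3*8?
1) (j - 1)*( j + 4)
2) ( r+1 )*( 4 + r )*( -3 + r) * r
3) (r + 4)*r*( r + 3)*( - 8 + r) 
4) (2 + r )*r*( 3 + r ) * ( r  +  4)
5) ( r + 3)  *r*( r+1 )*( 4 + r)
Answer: 5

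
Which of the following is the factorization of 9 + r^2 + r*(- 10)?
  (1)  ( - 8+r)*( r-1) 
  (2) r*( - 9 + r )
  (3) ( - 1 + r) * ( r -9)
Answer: 3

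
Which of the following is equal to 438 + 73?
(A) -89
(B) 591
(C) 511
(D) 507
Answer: C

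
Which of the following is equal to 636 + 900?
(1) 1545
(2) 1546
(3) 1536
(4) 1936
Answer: 3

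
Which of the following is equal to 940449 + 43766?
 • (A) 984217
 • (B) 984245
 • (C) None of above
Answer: C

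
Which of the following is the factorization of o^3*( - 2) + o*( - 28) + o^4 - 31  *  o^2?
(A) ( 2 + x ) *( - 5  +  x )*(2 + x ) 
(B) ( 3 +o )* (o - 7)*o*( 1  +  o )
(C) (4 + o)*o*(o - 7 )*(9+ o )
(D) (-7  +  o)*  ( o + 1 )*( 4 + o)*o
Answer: D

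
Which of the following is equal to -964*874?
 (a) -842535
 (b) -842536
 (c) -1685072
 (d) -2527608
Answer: b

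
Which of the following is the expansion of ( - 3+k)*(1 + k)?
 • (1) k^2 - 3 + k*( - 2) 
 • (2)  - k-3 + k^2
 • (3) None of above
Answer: 1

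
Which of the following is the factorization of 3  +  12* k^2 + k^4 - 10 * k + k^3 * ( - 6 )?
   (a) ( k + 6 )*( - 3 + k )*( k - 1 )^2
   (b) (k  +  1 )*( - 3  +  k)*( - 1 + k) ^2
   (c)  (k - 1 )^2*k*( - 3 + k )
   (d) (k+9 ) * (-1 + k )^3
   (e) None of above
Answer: e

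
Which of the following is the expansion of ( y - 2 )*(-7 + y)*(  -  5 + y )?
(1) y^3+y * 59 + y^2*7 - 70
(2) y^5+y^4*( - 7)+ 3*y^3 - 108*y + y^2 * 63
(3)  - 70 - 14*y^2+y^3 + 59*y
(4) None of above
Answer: 3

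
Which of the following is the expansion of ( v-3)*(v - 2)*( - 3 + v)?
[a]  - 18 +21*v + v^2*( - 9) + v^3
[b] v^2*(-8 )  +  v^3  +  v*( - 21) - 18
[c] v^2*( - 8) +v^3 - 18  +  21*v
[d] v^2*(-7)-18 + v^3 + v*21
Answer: c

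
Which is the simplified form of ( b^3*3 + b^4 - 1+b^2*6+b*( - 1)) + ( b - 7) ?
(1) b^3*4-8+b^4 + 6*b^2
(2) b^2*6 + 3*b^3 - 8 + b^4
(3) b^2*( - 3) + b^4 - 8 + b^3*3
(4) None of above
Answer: 2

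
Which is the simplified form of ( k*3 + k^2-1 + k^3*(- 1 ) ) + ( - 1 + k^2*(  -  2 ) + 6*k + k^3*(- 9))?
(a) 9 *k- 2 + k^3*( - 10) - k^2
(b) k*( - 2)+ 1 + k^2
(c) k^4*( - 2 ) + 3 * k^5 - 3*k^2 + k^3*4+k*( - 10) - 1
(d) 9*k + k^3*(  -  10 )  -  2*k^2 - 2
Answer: a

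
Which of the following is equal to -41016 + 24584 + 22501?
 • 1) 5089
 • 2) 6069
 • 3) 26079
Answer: 2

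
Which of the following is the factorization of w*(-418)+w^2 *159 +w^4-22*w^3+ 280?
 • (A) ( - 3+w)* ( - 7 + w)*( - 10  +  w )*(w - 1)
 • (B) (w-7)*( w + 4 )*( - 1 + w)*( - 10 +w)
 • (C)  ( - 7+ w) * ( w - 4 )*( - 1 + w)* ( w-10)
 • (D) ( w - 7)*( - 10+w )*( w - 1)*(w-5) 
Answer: C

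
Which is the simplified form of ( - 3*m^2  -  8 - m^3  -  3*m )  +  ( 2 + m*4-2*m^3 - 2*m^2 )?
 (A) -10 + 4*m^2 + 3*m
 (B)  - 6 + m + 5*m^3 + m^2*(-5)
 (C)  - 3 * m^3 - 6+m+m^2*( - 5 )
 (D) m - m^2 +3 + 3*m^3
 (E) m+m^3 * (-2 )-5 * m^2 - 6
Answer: C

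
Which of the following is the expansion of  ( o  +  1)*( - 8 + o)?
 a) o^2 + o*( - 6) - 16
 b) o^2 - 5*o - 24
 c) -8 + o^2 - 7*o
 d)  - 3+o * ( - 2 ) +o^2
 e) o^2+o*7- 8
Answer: c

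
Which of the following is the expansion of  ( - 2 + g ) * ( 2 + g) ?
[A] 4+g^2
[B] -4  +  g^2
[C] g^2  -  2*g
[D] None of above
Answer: B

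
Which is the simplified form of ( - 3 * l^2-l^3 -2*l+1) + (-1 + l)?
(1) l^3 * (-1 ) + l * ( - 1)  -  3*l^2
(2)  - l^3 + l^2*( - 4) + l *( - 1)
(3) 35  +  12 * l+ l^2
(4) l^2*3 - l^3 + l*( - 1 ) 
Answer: 1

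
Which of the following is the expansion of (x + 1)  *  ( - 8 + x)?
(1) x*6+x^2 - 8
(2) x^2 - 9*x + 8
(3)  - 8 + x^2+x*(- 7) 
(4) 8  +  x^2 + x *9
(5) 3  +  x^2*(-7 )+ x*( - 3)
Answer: 3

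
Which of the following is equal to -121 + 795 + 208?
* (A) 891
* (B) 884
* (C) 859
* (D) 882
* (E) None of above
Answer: D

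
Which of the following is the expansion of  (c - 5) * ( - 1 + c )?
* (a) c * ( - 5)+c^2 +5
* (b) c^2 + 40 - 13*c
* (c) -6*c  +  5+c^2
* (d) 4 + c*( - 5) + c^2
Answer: c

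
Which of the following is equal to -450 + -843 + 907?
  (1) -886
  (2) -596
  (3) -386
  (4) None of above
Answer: 3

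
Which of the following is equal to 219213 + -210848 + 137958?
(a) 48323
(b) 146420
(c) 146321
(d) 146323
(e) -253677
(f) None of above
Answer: d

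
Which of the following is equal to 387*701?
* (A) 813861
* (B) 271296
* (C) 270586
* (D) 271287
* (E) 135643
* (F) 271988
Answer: D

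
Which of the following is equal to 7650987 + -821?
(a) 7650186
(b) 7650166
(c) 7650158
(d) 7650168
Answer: b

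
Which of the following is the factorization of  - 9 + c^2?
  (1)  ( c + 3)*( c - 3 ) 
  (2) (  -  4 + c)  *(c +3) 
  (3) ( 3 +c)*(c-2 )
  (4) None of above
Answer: 1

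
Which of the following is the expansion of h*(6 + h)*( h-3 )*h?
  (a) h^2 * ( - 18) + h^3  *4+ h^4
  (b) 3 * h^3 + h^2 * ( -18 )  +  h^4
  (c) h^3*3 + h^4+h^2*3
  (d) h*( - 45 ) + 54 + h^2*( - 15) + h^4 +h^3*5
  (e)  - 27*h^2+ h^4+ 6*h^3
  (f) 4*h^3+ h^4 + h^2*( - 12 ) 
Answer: b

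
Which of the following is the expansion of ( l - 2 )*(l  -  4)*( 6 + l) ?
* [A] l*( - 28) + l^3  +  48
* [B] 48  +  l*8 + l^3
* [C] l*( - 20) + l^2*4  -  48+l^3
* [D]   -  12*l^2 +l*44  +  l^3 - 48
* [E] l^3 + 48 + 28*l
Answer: A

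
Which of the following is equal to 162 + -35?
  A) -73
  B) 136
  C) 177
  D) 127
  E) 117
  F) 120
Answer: D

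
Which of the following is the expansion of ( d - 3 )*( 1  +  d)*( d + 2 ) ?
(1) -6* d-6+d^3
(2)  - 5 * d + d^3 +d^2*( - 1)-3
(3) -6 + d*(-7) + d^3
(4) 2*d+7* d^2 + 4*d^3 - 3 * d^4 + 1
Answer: 3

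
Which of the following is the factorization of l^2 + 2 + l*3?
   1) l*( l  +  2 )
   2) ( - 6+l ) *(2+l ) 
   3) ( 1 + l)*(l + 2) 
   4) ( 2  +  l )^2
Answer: 3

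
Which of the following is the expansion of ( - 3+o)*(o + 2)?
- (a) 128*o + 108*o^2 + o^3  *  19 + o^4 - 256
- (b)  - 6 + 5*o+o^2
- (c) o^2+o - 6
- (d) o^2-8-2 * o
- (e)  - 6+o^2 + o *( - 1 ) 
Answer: e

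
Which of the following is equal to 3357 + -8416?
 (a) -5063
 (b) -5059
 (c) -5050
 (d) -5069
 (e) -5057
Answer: b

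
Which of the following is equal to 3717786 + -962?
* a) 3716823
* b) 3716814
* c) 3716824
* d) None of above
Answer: c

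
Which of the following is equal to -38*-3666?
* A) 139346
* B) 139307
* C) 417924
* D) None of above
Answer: D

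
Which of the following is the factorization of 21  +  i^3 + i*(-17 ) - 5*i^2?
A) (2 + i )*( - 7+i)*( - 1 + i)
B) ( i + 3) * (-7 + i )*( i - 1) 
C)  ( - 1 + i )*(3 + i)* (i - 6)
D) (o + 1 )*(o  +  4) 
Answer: B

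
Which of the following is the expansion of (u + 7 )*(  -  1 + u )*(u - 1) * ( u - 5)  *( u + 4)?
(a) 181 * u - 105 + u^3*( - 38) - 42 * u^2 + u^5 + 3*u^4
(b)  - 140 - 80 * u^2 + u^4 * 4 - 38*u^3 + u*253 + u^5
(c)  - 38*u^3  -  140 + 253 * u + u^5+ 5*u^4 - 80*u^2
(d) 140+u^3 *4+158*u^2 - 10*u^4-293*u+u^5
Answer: b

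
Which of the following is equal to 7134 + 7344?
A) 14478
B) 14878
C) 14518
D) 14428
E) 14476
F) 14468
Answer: A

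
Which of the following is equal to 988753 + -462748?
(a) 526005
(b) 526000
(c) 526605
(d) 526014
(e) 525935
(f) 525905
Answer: a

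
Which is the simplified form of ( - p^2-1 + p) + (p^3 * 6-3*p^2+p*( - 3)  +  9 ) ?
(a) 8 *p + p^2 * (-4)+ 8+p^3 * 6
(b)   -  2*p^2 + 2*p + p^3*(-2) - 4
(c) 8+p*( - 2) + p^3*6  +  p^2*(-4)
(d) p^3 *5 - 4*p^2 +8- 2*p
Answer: c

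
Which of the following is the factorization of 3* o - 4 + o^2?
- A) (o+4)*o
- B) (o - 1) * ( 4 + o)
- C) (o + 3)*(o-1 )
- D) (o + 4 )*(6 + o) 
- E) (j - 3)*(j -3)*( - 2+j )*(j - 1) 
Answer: B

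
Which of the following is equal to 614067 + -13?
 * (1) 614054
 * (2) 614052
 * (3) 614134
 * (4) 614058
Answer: 1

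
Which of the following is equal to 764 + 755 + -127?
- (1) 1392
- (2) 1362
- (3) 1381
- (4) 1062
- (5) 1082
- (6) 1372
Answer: 1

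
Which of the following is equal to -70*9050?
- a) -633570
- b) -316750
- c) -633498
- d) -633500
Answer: d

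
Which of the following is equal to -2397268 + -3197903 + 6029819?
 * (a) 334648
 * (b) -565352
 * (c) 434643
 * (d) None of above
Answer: d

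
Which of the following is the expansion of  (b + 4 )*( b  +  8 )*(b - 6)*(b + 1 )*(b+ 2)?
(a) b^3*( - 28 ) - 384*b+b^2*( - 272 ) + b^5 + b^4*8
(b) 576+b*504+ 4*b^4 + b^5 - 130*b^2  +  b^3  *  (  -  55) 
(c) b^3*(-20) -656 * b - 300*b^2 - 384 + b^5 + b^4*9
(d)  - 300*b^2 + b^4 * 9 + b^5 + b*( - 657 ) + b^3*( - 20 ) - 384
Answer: c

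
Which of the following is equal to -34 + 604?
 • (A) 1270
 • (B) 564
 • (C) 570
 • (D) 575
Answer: C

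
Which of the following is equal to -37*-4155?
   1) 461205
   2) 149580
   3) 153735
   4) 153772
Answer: 3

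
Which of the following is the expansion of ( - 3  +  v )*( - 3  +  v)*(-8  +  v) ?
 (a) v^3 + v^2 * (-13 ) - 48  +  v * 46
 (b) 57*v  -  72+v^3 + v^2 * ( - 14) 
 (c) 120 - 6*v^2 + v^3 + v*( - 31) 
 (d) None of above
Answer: b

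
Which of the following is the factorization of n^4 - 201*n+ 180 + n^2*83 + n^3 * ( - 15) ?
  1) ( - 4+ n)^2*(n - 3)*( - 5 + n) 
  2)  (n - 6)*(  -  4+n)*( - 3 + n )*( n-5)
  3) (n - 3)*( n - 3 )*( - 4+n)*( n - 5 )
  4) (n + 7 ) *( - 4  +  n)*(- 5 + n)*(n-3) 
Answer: 3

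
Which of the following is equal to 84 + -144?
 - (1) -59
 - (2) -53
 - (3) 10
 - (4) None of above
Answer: 4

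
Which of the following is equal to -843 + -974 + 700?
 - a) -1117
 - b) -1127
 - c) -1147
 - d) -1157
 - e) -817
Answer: a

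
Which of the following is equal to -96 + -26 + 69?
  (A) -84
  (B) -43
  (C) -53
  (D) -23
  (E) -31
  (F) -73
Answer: C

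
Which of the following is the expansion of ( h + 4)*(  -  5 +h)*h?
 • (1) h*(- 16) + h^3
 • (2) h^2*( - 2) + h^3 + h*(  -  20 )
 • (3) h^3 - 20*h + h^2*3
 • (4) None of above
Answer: 4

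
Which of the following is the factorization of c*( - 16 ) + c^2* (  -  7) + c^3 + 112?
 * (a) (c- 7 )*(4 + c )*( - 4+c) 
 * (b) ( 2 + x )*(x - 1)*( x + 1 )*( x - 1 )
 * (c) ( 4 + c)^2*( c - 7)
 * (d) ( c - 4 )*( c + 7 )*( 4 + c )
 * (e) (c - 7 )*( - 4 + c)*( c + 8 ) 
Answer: a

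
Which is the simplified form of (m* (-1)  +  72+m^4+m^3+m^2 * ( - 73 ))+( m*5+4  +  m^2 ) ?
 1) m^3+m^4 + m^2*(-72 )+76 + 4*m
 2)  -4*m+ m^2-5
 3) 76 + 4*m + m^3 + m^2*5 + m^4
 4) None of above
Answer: 1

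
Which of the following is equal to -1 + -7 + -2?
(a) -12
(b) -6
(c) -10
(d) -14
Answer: c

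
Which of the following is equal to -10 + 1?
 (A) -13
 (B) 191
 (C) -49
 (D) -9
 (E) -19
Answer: D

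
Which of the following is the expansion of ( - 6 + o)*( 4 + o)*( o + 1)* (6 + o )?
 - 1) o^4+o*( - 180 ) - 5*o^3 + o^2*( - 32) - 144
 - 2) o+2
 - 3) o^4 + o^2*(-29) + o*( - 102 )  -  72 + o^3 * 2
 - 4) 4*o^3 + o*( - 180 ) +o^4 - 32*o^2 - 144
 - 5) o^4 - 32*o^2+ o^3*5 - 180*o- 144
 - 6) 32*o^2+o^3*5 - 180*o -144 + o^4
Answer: 5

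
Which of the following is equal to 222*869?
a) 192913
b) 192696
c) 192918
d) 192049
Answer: c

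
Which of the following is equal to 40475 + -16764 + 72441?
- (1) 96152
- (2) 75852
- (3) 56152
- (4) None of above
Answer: 1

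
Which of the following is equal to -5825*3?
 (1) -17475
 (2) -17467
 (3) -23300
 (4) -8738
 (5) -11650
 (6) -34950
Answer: 1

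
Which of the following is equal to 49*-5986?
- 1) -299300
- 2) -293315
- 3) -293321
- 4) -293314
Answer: 4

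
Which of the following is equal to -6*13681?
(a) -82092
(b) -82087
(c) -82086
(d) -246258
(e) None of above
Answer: c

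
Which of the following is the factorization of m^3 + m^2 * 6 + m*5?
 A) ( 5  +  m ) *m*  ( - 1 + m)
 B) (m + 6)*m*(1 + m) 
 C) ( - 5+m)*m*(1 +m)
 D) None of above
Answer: D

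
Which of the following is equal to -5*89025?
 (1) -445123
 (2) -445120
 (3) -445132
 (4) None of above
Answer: 4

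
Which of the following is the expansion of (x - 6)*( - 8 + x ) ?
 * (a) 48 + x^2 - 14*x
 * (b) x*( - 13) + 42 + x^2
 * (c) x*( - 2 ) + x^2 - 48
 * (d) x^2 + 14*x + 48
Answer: a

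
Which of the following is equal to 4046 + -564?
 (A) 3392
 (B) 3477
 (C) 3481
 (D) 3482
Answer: D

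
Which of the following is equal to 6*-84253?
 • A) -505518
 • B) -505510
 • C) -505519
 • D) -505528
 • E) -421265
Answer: A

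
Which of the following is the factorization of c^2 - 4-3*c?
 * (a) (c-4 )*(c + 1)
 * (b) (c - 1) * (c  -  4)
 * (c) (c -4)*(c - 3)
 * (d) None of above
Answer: a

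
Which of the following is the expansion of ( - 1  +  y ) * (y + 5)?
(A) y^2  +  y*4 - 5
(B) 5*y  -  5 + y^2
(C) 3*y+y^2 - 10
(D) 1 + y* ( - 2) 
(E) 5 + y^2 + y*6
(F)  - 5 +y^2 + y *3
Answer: A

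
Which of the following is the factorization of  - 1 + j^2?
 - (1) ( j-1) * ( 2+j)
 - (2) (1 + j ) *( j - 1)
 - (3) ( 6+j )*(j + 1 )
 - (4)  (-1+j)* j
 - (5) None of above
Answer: 2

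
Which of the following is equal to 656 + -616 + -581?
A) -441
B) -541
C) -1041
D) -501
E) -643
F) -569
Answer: B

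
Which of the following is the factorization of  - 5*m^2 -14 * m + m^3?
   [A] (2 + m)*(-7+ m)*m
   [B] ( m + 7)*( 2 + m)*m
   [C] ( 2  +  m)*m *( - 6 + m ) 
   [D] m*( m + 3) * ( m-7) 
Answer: A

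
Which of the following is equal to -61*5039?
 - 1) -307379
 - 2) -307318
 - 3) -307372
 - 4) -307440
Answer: 1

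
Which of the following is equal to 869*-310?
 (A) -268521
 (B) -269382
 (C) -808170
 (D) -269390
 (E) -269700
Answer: D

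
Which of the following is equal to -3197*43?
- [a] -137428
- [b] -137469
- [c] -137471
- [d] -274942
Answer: c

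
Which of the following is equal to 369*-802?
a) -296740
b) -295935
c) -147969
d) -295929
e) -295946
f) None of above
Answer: f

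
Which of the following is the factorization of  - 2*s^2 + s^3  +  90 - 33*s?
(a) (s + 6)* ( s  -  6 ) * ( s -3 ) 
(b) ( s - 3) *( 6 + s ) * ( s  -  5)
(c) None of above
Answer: b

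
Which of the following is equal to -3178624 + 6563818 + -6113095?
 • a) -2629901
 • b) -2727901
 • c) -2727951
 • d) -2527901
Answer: b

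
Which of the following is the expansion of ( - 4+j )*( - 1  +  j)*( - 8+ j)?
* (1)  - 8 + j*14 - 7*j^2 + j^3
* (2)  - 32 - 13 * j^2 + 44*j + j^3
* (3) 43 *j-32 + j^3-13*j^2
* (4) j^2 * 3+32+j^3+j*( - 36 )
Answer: 2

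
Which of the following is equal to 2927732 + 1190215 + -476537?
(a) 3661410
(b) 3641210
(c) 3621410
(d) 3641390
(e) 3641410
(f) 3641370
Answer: e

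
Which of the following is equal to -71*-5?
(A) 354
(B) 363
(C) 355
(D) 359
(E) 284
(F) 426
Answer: C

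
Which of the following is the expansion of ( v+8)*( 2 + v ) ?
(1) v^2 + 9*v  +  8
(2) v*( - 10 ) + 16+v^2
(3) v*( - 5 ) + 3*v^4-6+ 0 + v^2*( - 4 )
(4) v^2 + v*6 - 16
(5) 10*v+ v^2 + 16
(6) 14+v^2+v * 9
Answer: 5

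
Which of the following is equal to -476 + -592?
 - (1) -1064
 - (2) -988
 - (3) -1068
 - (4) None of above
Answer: 3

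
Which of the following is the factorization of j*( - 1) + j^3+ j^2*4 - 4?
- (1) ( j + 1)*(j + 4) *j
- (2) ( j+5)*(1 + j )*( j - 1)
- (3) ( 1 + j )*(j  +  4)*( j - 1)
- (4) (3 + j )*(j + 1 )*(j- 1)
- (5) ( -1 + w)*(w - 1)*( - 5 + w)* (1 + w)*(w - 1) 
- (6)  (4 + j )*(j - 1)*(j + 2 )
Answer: 3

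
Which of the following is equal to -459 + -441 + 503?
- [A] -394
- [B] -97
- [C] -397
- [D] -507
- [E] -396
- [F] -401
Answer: C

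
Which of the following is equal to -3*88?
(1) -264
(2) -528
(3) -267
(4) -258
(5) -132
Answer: 1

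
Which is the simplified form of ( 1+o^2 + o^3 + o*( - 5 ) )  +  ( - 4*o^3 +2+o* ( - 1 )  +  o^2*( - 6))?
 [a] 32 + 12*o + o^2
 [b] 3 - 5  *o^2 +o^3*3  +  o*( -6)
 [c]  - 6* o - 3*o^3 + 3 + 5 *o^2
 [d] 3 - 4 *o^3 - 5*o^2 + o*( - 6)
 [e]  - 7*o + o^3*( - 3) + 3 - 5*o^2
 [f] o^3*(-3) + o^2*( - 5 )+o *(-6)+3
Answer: f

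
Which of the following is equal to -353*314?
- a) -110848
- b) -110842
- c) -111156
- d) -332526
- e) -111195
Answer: b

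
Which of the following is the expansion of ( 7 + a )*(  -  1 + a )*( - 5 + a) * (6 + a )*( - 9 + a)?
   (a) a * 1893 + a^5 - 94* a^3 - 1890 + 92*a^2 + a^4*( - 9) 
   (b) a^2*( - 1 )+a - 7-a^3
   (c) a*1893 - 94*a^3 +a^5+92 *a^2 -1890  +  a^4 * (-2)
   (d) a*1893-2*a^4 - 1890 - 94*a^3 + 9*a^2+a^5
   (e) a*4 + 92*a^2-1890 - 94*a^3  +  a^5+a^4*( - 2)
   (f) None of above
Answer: c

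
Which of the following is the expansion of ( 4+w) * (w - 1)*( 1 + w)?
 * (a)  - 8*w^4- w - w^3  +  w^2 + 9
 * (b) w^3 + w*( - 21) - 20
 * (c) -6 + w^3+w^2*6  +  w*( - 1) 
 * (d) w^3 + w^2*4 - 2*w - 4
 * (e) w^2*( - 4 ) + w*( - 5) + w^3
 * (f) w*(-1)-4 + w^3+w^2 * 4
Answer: f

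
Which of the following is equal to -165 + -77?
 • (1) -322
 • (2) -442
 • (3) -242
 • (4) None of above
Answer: 3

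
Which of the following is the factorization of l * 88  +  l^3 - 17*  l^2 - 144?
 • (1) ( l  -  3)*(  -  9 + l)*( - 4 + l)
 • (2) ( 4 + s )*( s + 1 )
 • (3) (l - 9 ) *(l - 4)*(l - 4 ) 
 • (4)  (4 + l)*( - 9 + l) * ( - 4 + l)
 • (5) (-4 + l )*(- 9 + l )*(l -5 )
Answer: 3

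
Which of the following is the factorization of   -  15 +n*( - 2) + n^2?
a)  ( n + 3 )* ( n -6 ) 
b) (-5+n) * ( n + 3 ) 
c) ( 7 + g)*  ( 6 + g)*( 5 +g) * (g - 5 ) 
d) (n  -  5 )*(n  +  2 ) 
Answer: b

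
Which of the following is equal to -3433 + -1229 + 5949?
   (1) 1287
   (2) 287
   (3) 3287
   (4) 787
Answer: 1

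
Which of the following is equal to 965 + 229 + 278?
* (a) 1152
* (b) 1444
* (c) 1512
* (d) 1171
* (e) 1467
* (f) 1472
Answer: f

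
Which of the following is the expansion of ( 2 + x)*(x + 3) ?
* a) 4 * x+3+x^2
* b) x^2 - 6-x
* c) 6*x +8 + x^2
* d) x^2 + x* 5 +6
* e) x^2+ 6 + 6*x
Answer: d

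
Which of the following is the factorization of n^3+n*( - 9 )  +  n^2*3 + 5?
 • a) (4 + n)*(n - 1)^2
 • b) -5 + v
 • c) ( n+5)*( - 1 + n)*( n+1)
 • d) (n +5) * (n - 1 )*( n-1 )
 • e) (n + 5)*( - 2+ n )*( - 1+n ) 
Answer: d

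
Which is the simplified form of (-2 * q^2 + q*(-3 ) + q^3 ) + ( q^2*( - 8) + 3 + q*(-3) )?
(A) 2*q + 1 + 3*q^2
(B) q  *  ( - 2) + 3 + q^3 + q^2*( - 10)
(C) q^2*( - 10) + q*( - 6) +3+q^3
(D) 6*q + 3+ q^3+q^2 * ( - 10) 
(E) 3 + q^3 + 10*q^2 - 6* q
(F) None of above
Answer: C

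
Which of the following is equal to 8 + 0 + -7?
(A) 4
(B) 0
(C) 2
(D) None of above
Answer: D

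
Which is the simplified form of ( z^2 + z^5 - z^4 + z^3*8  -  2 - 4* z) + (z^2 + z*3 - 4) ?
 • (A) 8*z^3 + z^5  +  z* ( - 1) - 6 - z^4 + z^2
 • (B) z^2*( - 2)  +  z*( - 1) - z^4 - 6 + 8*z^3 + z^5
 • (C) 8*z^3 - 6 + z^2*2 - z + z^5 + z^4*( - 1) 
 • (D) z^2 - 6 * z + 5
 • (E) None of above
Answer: C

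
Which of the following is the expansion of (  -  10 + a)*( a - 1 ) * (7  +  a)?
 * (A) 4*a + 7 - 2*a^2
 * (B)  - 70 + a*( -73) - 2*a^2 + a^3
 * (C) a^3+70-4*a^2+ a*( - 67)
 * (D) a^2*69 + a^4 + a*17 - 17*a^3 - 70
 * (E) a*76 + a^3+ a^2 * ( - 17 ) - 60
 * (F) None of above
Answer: C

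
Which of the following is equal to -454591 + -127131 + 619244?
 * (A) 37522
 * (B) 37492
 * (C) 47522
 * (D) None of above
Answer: A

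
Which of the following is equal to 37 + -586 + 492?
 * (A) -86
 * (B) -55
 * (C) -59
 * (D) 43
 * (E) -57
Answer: E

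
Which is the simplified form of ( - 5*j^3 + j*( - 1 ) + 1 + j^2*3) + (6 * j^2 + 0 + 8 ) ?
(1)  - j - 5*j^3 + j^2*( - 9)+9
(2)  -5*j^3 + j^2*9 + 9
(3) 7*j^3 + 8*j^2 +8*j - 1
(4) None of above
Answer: 4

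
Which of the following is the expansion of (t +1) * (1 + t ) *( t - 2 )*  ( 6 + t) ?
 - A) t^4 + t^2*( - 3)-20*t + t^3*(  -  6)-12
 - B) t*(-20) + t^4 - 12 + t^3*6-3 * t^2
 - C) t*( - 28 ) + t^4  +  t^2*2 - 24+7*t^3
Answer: B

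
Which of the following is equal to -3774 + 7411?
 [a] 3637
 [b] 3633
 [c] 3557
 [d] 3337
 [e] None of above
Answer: a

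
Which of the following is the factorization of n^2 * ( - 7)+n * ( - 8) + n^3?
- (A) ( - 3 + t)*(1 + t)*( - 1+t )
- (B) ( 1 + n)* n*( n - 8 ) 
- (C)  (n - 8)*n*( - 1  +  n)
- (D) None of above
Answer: B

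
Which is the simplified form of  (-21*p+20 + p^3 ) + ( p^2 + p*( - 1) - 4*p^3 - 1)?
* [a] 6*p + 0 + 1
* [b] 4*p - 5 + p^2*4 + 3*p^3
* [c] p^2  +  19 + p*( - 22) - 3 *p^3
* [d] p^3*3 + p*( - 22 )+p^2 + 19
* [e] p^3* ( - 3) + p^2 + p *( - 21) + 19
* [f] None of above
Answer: c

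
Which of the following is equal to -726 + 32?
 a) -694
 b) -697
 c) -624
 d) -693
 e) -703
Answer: a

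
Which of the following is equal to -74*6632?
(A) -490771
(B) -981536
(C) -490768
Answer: C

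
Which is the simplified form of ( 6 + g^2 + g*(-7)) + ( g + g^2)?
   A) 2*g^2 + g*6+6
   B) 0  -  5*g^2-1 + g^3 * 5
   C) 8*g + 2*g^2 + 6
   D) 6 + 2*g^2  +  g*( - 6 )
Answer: D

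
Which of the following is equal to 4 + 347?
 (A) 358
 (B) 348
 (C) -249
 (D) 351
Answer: D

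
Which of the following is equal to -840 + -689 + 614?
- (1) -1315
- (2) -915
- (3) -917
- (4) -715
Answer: 2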